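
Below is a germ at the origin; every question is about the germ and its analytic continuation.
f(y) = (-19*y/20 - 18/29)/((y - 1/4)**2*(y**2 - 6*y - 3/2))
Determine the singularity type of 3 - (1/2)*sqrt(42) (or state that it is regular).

The denominator factor y**2 - 6*y - 3/2 vanishes at 3 - (1/2)*sqrt(42) and appears to the power 1; the numerator there equals -2013/580 + (19/40)*sqrt(42), nonzero, and no other factor vanishes.
Hence a pole whose order is the multiplicity, 1.

The point is a pole of order 1.


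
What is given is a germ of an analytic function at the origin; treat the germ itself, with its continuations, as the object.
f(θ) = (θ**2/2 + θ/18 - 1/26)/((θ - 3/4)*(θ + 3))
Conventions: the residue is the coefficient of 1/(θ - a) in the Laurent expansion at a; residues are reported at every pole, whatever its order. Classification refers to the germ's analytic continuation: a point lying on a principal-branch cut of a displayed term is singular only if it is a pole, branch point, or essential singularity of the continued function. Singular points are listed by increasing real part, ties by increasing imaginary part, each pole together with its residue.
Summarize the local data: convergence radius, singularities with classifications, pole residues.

Denominator factor (θ - 3/4): pole of order 1 at 3/4, modulus 3/4.
Denominator factor (θ + 3): pole of order 1 at -3, modulus 3.
The radius of convergence is the smallest modulus among the singular points: 3/4.
At the order-1 pole -3 set g(θ) = (θ - (-3))*f(θ) = (θ**2/2 + θ/18 - 1/26)/(θ - 3/4).
Simple pole: residue = g(a) at a = -3, which is -134/117.
At the order-1 pole 3/4 set g(θ) = (θ - (3/4))*f(θ) = (θ**2/2 + θ/18 - 1/26)/(θ + 3).
Simple pole: residue = g(a) at a = 3/4, which is 71/936.
List the singular points by increasing real part (a conjugate pair: the negative imaginary part first).

Radius of convergence at 0: 3/4.
At -3: a pole of order 1; residue -134/117.
At 3/4: a pole of order 1; residue 71/936.


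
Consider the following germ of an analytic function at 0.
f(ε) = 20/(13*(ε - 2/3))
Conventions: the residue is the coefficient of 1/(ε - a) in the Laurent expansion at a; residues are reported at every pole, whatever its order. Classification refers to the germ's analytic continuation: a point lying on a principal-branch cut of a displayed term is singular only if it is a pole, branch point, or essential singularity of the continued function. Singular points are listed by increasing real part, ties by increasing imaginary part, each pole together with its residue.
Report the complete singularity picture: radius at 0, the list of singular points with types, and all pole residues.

Radius of convergence at 0: 2/3.
At 2/3: a pole of order 1; residue 20/13.

Denominator factor (ε - 2/3): pole of order 1 at 2/3, modulus 2/3.
The radius of convergence is the smallest modulus among the singular points: 2/3.
At the order-1 pole 2/3 set g(ε) = (ε - (2/3))*f(ε) = 20/13.
Simple pole: residue = g(a) at a = 2/3, which is 20/13.


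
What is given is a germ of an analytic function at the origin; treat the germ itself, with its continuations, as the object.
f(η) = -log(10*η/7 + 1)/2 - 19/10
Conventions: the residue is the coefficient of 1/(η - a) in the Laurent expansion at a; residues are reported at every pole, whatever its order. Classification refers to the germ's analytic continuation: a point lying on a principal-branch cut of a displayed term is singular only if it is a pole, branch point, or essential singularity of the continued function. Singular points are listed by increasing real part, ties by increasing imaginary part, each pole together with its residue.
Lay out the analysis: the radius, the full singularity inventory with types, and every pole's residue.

Branch term (-1/2)*log(1 - η/(-7/10)): its argument vanishes at η = -7/10, a logarithmic branch point, modulus 7/10.
The radius of convergence is the smallest modulus among the singular points: 7/10.

Radius of convergence at 0: 7/10.
At -7/10: a logarithmic branch point.


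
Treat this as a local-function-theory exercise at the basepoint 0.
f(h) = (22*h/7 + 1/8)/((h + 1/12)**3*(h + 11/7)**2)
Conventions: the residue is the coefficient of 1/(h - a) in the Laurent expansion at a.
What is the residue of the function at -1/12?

At the order-3 pole -1/12 set g(h) = (h - (-1/12))^3*f(h) = (22*h/7 + 1/8)/(h + 11/7)**2.
Order-3 pole: residue = g''(a)/2; g''(-1/12) = -972288576/244140625, so the residue is -486144288/244140625.

The residue is -486144288/244140625.


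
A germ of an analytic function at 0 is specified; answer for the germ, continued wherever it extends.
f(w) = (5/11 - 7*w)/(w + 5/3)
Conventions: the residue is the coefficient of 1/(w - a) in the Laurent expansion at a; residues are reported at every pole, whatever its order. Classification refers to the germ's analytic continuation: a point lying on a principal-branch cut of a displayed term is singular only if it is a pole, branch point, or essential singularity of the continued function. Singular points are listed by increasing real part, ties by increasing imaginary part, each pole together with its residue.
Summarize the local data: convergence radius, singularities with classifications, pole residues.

Denominator factor (w + 5/3): pole of order 1 at -5/3, modulus 5/3.
The radius of convergence is the smallest modulus among the singular points: 5/3.
At the order-1 pole -5/3 set g(w) = (w - (-5/3))*f(w) = 5/11 - 7*w.
Simple pole: residue = g(a) at a = -5/3, which is 400/33.

Radius of convergence at 0: 5/3.
At -5/3: a pole of order 1; residue 400/33.


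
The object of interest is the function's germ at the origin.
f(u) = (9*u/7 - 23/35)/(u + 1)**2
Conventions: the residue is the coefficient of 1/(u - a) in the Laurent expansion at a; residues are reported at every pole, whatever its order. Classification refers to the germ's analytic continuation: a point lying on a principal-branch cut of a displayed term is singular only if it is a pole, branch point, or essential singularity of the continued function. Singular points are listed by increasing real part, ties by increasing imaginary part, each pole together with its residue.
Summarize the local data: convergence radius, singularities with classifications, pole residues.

Radius of convergence at 0: 1.
At -1: a pole of order 2; residue 9/7.

Denominator factor (u + 1)^2: pole of order 2 at -1, modulus 1.
The radius of convergence is the smallest modulus among the singular points: 1.
At the order-2 pole -1 set g(u) = (u - (-1))^2*f(u) = 9*u/7 - 23/35.
Order-2 pole: residue = g'(a); g'(-1) = 9/7, so the residue is 9/7.


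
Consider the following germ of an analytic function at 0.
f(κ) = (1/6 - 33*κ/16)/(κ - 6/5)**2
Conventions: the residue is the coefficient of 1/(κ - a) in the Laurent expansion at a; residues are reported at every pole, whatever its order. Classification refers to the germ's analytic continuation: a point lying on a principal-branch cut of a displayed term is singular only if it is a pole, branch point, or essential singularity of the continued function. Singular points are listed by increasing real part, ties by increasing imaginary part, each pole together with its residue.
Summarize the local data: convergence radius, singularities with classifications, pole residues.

Denominator factor (κ - 6/5)^2: pole of order 2 at 6/5, modulus 6/5.
The radius of convergence is the smallest modulus among the singular points: 6/5.
At the order-2 pole 6/5 set g(κ) = (κ - (6/5))^2*f(κ) = 1/6 - 33*κ/16.
Order-2 pole: residue = g'(a); g'(6/5) = -33/16, so the residue is -33/16.

Radius of convergence at 0: 6/5.
At 6/5: a pole of order 2; residue -33/16.


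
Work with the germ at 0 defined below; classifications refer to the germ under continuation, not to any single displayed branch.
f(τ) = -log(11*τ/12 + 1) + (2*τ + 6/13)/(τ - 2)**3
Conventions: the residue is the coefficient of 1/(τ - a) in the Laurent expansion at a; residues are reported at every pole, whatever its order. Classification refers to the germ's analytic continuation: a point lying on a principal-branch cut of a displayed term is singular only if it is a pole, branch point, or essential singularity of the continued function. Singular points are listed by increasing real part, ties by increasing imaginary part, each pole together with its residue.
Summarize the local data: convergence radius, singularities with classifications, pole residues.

Denominator factor (τ - 2)^3: pole of order 3 at 2, modulus 2.
Branch term (-1)*log(1 - τ/(-12/11)): its argument vanishes at τ = -12/11, a logarithmic branch point, modulus 12/11.
The radius of convergence is the smallest modulus among the singular points: 12/11.
The branch term is analytic at 2 and contributes nothing to the residue; only the rational part matters.
At the order-3 pole 2 set g(τ) = (τ - (2))^3*(rational part) = 2*τ + 6/13.
Order-3 pole: residue = g''(a)/2; g''(2) = 0, so the residue is 0.
List the singular points by increasing real part (a conjugate pair: the negative imaginary part first).

Radius of convergence at 0: 12/11.
At -12/11: a logarithmic branch point.
At 2: a pole of order 3; residue 0.


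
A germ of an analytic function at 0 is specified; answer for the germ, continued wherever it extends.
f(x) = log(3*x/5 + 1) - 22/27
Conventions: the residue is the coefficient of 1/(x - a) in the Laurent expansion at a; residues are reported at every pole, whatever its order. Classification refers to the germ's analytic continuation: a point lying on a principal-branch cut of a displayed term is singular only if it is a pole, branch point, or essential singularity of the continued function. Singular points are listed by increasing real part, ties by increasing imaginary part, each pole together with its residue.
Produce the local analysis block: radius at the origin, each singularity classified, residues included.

Branch term (1)*log(1 - x/(-5/3)): its argument vanishes at x = -5/3, a logarithmic branch point, modulus 5/3.
The radius of convergence is the smallest modulus among the singular points: 5/3.

Radius of convergence at 0: 5/3.
At -5/3: a logarithmic branch point.


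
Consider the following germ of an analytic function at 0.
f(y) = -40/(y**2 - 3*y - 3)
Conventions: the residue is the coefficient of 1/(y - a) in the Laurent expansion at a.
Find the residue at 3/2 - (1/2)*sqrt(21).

The factor y**2 - 3*y - 3 splits as (y - a)(y - a') with a = 3/2 - (1/2)*sqrt(21), a' = 3/2 + (1/2)*sqrt(21). At the order-1 pole a set g(y) = (y - a)*f(y) = [-40] / (y - a').
Simple pole: residue = g(a) at a = 3/2 - (1/2)*sqrt(21), which is (40/21)*sqrt(21).

The residue is (40/21)*sqrt(21).


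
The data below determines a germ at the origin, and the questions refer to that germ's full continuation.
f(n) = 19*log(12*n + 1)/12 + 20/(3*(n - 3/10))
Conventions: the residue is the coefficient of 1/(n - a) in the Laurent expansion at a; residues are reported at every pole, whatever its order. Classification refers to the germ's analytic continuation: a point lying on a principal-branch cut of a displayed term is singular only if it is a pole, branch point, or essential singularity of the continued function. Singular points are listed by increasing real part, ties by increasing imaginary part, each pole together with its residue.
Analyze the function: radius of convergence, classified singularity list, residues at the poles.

Radius of convergence at 0: 1/12.
At -1/12: a logarithmic branch point.
At 3/10: a pole of order 1; residue 20/3.

Denominator factor (n - 3/10): pole of order 1 at 3/10, modulus 3/10.
Branch term (19/12)*log(1 - n/(-1/12)): its argument vanishes at n = -1/12, a logarithmic branch point, modulus 1/12.
The radius of convergence is the smallest modulus among the singular points: 1/12.
The branch term is analytic at 3/10 and contributes nothing to the residue; only the rational part matters.
At the order-1 pole 3/10 set g(n) = (n - (3/10))*(rational part) = 20/3.
Simple pole: residue = g(a) at a = 3/10, which is 20/3.
List the singular points by increasing real part (a conjugate pair: the negative imaginary part first).


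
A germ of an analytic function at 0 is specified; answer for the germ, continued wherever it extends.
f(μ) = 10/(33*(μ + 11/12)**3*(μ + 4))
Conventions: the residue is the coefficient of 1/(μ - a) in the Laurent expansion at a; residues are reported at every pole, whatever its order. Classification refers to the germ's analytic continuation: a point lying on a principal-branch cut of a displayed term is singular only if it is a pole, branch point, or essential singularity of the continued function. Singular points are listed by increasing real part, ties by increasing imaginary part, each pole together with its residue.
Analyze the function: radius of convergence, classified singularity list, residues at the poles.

Radius of convergence at 0: 11/12.
At -4: a pole of order 1; residue -5760/557183.
At -11/12: a pole of order 3; residue 5760/557183.

Denominator factor (μ + 4): pole of order 1 at -4, modulus 4.
Denominator factor (μ + 11/12)^3: pole of order 3 at -11/12, modulus 11/12.
The radius of convergence is the smallest modulus among the singular points: 11/12.
At the order-1 pole -4 set g(μ) = (μ - (-4))*f(μ) = 10/(33*(μ + 11/12)**3).
Simple pole: residue = g(a) at a = -4, which is -5760/557183.
At the order-3 pole -11/12 set g(μ) = (μ - (-11/12))^3*f(μ) = 10/(33*(μ + 4)).
Order-3 pole: residue = g''(a)/2; g''(-11/12) = 11520/557183, so the residue is 5760/557183.
List the singular points by increasing real part (a conjugate pair: the negative imaginary part first).


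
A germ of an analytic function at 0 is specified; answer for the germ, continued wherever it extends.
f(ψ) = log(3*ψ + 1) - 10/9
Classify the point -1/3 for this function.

The term (1)*log(1 - ψ/(-1/3)) has argument 1 - -1/3/(-1/3) = 0 at -1/3: a logarithmic (infinitely-sheeted) branch point; the remaining terms are analytic or single-valued there.

The point is a logarithmic branch point.


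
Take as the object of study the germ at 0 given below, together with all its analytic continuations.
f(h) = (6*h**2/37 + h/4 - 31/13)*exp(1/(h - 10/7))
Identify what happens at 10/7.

The exponent 1/(h - (10/7)) has a pole at 10/7, so exp(1/(h - (10/7))) takes every nonzero value near it: an essential singularity (not a pole of any order).

The point is an essential singularity.


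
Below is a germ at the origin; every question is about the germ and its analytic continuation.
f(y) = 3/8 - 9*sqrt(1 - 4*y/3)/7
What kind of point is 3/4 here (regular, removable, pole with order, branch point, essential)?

The point is an algebraic (square-root) branch point.

The term (-9/7)*sqrt(1 - y/(3/4)) has argument 1 - 3/4/(3/4) = 0 at 3/4: a square-root (algebraic, two-sheeted) branch point; the remaining terms are analytic or single-valued there.


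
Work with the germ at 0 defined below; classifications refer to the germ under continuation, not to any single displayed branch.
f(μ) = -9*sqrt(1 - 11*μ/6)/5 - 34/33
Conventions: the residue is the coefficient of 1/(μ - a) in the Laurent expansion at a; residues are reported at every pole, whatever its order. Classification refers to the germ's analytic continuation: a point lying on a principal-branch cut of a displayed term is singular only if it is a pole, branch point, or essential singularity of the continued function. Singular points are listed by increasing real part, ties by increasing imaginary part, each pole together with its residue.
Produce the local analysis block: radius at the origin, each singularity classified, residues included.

Branch term (-9/5)*sqrt(1 - μ/(6/11)): its argument vanishes at μ = 6/11, a square-root branch point, modulus 6/11.
The radius of convergence is the smallest modulus among the singular points: 6/11.

Radius of convergence at 0: 6/11.
At 6/11: an algebraic (square-root) branch point.


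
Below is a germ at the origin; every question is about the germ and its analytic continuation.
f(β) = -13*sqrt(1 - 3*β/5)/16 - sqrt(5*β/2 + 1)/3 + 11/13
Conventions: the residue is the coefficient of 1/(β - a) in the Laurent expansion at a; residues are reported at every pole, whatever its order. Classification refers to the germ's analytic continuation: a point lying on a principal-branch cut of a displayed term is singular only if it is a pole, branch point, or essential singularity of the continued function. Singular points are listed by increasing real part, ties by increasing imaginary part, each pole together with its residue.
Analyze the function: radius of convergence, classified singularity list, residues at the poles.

Radius of convergence at 0: 2/5.
At -2/5: an algebraic (square-root) branch point.
At 5/3: an algebraic (square-root) branch point.

Branch term (-13/16)*sqrt(1 - β/(5/3)): its argument vanishes at β = 5/3, a square-root branch point, modulus 5/3.
Branch term (-1/3)*sqrt(1 - β/(-2/5)): its argument vanishes at β = -2/5, a square-root branch point, modulus 2/5.
The radius of convergence is the smallest modulus among the singular points: 2/5.
List the singular points by increasing real part (a conjugate pair: the negative imaginary part first).


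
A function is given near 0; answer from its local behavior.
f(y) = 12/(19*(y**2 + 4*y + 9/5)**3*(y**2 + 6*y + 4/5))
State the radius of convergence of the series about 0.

Denominator factor (y**2 + 4*y + 9/5)^3: discriminant 44/5, real irrational roots -2 + (1/5)*sqrt(55) and -2 - (1/5)*sqrt(55); poles of order 3, moduli 2 - (1/5)*sqrt(55) and 2 + (1/5)*sqrt(55).
Denominator factor (y**2 + 6*y + 4/5): discriminant 164/5, real irrational roots -3 + (1/5)*sqrt(205) and -3 - (1/5)*sqrt(205); poles of order 1, moduli 3 - (1/5)*sqrt(205) and 3 + (1/5)*sqrt(205).
The radius of convergence is the smallest modulus among the singular points: 3 - (1/5)*sqrt(205).

The radius of convergence is 3 - (1/5)*sqrt(205).


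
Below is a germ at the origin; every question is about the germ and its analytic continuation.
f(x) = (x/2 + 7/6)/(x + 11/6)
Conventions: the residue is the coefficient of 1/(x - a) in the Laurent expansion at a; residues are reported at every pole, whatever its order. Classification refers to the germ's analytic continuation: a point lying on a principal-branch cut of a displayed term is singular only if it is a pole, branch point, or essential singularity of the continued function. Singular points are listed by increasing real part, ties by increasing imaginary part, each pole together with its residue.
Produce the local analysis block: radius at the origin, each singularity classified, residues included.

Radius of convergence at 0: 11/6.
At -11/6: a pole of order 1; residue 1/4.

Denominator factor (x + 11/6): pole of order 1 at -11/6, modulus 11/6.
The radius of convergence is the smallest modulus among the singular points: 11/6.
At the order-1 pole -11/6 set g(x) = (x - (-11/6))*f(x) = x/2 + 7/6.
Simple pole: residue = g(a) at a = -11/6, which is 1/4.


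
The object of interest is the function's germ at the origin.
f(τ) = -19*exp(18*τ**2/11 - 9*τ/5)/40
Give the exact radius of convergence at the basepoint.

The radius of convergence is infinite.

The factor exp(18*τ**2/11 - 9*τ/5) is entire and contributes no finite singular point.
The polynomial part has no poles.
No finite singular points: the Taylor series at 0 converges everywhere.


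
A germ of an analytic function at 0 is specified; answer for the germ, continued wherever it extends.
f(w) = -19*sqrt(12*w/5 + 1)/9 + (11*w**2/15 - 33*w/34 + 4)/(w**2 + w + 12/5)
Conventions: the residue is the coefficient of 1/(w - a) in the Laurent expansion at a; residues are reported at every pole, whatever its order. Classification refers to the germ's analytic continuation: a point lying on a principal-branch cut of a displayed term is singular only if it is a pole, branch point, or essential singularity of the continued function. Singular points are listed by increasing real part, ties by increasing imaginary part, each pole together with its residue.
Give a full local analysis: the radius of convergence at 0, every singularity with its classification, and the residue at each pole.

Radius of convergence at 0: 5/12.
At (-1/2) - ((1/10)*sqrt(215))*i: a pole of order 1; residue (-869/1020) + ((15769/219300)*sqrt(215))*i.
At (-1/2) + ((1/10)*sqrt(215))*i: a pole of order 1; residue (-869/1020) - ((15769/219300)*sqrt(215))*i.
At -5/12: an algebraic (square-root) branch point.

Denominator factor (w**2 + w + 12/5): discriminant -43/5, complex-conjugate roots (-1/2) + ((1/10)*sqrt(215))*i and (-1/2) - ((1/10)*sqrt(215))*i; poles of order 1, moduli (2/5)*sqrt(15) and (2/5)*sqrt(15).
Branch term (-19/9)*sqrt(1 - w/(-5/12)): its argument vanishes at w = -5/12, a square-root branch point, modulus 5/12.
The radius of convergence is the smallest modulus among the singular points: 5/12.
The branch term is analytic at (-1/2) - ((1/10)*sqrt(215))*i and contributes nothing to the residue; only the rational part matters.
The factor w**2 + w + 12/5 splits as (w - a)(w - a') with a = (-1/2) - ((1/10)*sqrt(215))*i, a' = (-1/2) + ((1/10)*sqrt(215))*i. At the order-1 pole a set g(w) = (w - a)*(rational part) = [11*w**2/15 - 33*w/34 + 4] / (w - a').
Simple pole: residue = g(a) at a = (-1/2) - ((1/10)*sqrt(215))*i, which is (-869/1020) + ((15769/219300)*sqrt(215))*i.
The branch term is analytic at (-1/2) + ((1/10)*sqrt(215))*i and contributes nothing to the residue; only the rational part matters.
The factor w**2 + w + 12/5 splits as (w - a)(w - a') with a = (-1/2) + ((1/10)*sqrt(215))*i, a' = (-1/2) - ((1/10)*sqrt(215))*i. At the order-1 pole a set g(w) = (w - a)*(rational part) = [11*w**2/15 - 33*w/34 + 4] / (w - a').
Simple pole: residue = g(a) at a = (-1/2) + ((1/10)*sqrt(215))*i, which is (-869/1020) - ((15769/219300)*sqrt(215))*i.
List the singular points by increasing real part (a conjugate pair: the negative imaginary part first).


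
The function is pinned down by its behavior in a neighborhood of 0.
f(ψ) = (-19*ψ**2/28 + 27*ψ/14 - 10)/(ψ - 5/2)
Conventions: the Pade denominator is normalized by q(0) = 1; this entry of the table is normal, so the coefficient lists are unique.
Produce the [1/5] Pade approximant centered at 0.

The Pade approximant has numerator coefficients [4, 725440393/3044471885]; denominator coefficients [1, -128365859/869849110, -209017233/1739698220, -45778771/3479396440, 39075723/6958792880, 27497731/13917585760].

Taylor coefficients needed (expand at 0): a_0 = 4, a_1 = 29/35, a_2 = 211/350, a_3 = 211/875, a_4 = 422/4375, a_5 = 844/21875, a_6 = 1688/109375.
Write the denominator as Q(ψ) = 1 + q1*ψ + q2*ψ^2 + q3*ψ^3 + q4*ψ^4 + q5*ψ^5. Requiring Q*f - P = O(ψ^7) with deg P <= 1 kills the coefficients of ψ^2..ψ^6 in Q*f:
  ψ^2: a_2 + q1*a_1 + q2*a_0 = 0, i.e. 211/350 + (29/35)*q1 + (4)*q2 = 0.
  ψ^3: a_3 + q1*a_2 + q2*a_1 + q3*a_0 = 0, i.e. 211/875 + (211/350)*q1 + (29/35)*q2 + (4)*q3 = 0.
  ψ^4: a_4 + q1*a_3 + q2*a_2 + q3*a_1 + q4*a_0 = 0, i.e. 422/4375 + (211/875)*q1 + (211/350)*q2 + (29/35)*q3 + (4)*q4 = 0.
  ψ^5: a_5 + q1*a_4 + q2*a_3 + q3*a_2 + q4*a_1 + q5*a_0 = 0, i.e. 844/21875 + (422/4375)*q1 + (211/875)*q2 + (211/350)*q3 + (29/35)*q4 + (4)*q5 = 0.
  ψ^6: a_6 + q1*a_5 + q2*a_4 + q3*a_3 + q4*a_2 + q5*a_1 = 0, i.e. 1688/109375 + (844/21875)*q1 + (422/4375)*q2 + (211/875)*q3 + (211/350)*q4 + (29/35)*q5 = 0.
Solving this linear system: q1 = -128365859/869849110, q2 = -209017233/1739698220, q3 = -45778771/3479396440, q4 = 39075723/6958792880, q5 = 27497731/13917585760.
The numerator is Q*f truncated at degree 1: P0 = a_0 = 4; P1 = a_1 + q1*a_0 = 725440393/3044471885.


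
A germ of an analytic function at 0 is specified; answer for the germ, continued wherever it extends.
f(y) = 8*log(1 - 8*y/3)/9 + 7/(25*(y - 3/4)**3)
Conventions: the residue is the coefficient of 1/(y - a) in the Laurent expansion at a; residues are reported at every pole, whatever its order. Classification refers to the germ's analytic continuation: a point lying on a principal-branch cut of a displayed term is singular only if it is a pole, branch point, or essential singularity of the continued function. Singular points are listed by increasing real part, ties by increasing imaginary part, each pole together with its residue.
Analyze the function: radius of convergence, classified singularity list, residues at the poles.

Radius of convergence at 0: 3/8.
At 3/8: a logarithmic branch point.
At 3/4: a pole of order 3; residue 0.

Denominator factor (y - 3/4)^3: pole of order 3 at 3/4, modulus 3/4.
Branch term (8/9)*log(1 - y/(3/8)): its argument vanishes at y = 3/8, a logarithmic branch point, modulus 3/8.
The radius of convergence is the smallest modulus among the singular points: 3/8.
The branch term is analytic at 3/4 and contributes nothing to the residue; only the rational part matters.
At the order-3 pole 3/4 set g(y) = (y - (3/4))^3*(rational part) = 7/25.
Order-3 pole: residue = g''(a)/2; g''(3/4) = 0, so the residue is 0.
List the singular points by increasing real part (a conjugate pair: the negative imaginary part first).


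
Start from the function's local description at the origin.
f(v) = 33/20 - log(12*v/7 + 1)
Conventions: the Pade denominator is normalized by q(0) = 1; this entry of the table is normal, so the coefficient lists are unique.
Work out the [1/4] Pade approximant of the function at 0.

Taylor coefficients needed (expand at 0): a_0 = 33/20, a_1 = -12/7, a_2 = 72/49, a_3 = -576/343, a_4 = 5184/2401, a_5 = -248832/84035.
Write the denominator as Q(v) = 1 + q1*v + q2*v^2 + q3*v^3 + q4*v^4. Requiring Q*f - P = O(v^6) with deg P <= 1 kills the coefficients of v^2..v^5 in Q*f:
  v^2: a_2 + q1*a_1 + q2*a_0 = 0, i.e. 72/49 + (-12/7)*q1 + (33/20)*q2 = 0.
  v^3: a_3 + q1*a_2 + q2*a_1 + q3*a_0 = 0, i.e. -576/343 + (72/49)*q1 + (-12/7)*q2 + (33/20)*q3 = 0.
  v^4: a_4 + q1*a_3 + q2*a_2 + q3*a_1 + q4*a_0 = 0, i.e. 5184/2401 + (-576/343)*q1 + (72/49)*q2 + (-12/7)*q3 + (33/20)*q4 = 0.
  v^5: a_5 + q1*a_4 + q2*a_3 + q3*a_2 + q4*a_1 = 0, i.e. -248832/84035 + (5184/2401)*q1 + (-576/343)*q2 + (72/49)*q3 + (-12/7)*q4 = 0.
Solving this linear system: q1 = 355776/114695, q2 = 374496/160573, q3 = 762624/1124011, q4 = 3748608/7868077.
The numerator is Q*f truncated at degree 1: P0 = a_0 = 33/20; P1 = a_1 + q1*a_0 = 1952052/573475.

The Pade approximant has numerator coefficients [33/20, 1952052/573475]; denominator coefficients [1, 355776/114695, 374496/160573, 762624/1124011, 3748608/7868077].


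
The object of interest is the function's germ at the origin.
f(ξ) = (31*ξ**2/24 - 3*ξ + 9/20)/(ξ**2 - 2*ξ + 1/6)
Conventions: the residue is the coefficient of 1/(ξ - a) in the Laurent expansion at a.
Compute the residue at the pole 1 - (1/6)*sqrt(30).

The residue is -5/24 + (131/7200)*sqrt(30).

The factor ξ**2 - 2*ξ + 1/6 splits as (ξ - a)(ξ - a') with a = 1 - (1/6)*sqrt(30), a' = 1 + (1/6)*sqrt(30). At the order-1 pole a set g(ξ) = (ξ - a)*f(ξ) = [31*ξ**2/24 - 3*ξ + 9/20] / (ξ - a').
Simple pole: residue = g(a) at a = 1 - (1/6)*sqrt(30), which is -5/24 + (131/7200)*sqrt(30).


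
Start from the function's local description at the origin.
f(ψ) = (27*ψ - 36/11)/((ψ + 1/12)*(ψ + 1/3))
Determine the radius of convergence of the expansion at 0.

Denominator factor (ψ + 1/12): pole of order 1 at -1/12, modulus 1/12.
Denominator factor (ψ + 1/3): pole of order 1 at -1/3, modulus 1/3.
The radius of convergence is the smallest modulus among the singular points: 1/12.

The radius of convergence is 1/12.


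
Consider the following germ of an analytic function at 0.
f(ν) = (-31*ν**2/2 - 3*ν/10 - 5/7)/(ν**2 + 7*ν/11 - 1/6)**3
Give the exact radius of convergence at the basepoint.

Denominator factor (ν**2 + 7*ν/11 - 1/6)^3: discriminant 389/363, real irrational roots -7/22 + (1/66)*sqrt(1167) and -7/22 - (1/66)*sqrt(1167); poles of order 3, moduli -7/22 + (1/66)*sqrt(1167) and 7/22 + (1/66)*sqrt(1167).
The radius of convergence is the smallest modulus among the singular points: -7/22 + (1/66)*sqrt(1167).

The radius of convergence is -7/22 + (1/66)*sqrt(1167).


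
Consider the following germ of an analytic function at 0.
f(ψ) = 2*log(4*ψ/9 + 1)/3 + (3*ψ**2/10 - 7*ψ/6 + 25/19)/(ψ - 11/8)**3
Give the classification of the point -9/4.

The point is a logarithmic branch point.

The term (2/3)*log(1 - ψ/(-9/4)) has argument 1 - -9/4/(-9/4) = 0 at -9/4: a logarithmic (infinitely-sheeted) branch point; the remaining terms are analytic or single-valued there.


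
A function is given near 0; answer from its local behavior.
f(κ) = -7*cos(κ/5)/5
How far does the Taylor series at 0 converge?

The radius of convergence is infinite.

The factor cos(κ/5) is entire and contributes no finite singular point.
The polynomial part has no poles.
No finite singular points: the Taylor series at 0 converges everywhere.


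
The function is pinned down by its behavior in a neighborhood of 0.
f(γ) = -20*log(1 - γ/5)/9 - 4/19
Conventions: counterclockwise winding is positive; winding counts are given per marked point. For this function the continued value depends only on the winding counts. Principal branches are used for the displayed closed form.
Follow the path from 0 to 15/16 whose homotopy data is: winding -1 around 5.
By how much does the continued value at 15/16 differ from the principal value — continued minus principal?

The rational part is single-valued and drops out of the difference; each branch term changes only by its own monodromy.
(-20/9)*log(1 - γ/(5)): each positive loop around 5 adds 2*pi*i to the log, so winding -1 contributes (-20/9)*(-1)*2*pi*i = (40/9)*pi*i.
Summing the contributions at γ = 15/16 gives (40/9)*pi*i.

Continued minus principal equals (40/9)*pi*i.


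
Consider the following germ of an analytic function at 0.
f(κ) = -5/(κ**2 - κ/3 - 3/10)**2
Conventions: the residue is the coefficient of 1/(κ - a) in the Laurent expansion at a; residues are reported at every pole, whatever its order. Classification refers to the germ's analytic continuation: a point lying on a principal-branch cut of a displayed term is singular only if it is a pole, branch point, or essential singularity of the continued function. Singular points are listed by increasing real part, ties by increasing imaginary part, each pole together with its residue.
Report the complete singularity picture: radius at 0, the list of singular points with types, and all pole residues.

Radius of convergence at 0: -1/6 + (1/30)*sqrt(295).
At 1/6 - (1/30)*sqrt(295): a pole of order 2; residue -(1350/3481)*sqrt(295).
At 1/6 + (1/30)*sqrt(295): a pole of order 2; residue (1350/3481)*sqrt(295).

Denominator factor (κ**2 - κ/3 - 3/10)^2: discriminant 59/45, real irrational roots 1/6 + (1/30)*sqrt(295) and 1/6 - (1/30)*sqrt(295); poles of order 2, moduli 1/6 + (1/30)*sqrt(295) and -1/6 + (1/30)*sqrt(295).
The radius of convergence is the smallest modulus among the singular points: -1/6 + (1/30)*sqrt(295).
The factor κ**2 - κ/3 - 3/10 splits as (κ - a)(κ - a') with a = 1/6 - (1/30)*sqrt(295), a' = 1/6 + (1/30)*sqrt(295). At the order-2 pole a set g(κ) = (κ - a)^2*f(κ) = [-5] / (κ - a')^2.
Order-2 pole: residue = g'(a); g'(1/6 - (1/30)*sqrt(295)) = -(1350/3481)*sqrt(295), so the residue is -(1350/3481)*sqrt(295).
The factor κ**2 - κ/3 - 3/10 splits as (κ - a)(κ - a') with a = 1/6 + (1/30)*sqrt(295), a' = 1/6 - (1/30)*sqrt(295). At the order-2 pole a set g(κ) = (κ - a)^2*f(κ) = [-5] / (κ - a')^2.
Order-2 pole: residue = g'(a); g'(1/6 + (1/30)*sqrt(295)) = (1350/3481)*sqrt(295), so the residue is (1350/3481)*sqrt(295).
List the singular points by increasing real part (a conjugate pair: the negative imaginary part first).


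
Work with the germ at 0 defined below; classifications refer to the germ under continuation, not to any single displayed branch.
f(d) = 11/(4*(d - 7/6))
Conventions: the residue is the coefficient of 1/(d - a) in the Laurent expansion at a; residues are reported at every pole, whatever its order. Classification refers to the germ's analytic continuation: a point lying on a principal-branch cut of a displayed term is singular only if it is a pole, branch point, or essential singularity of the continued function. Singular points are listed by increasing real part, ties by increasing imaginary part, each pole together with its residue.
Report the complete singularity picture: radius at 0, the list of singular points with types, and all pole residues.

Denominator factor (d - 7/6): pole of order 1 at 7/6, modulus 7/6.
The radius of convergence is the smallest modulus among the singular points: 7/6.
At the order-1 pole 7/6 set g(d) = (d - (7/6))*f(d) = 11/4.
Simple pole: residue = g(a) at a = 7/6, which is 11/4.

Radius of convergence at 0: 7/6.
At 7/6: a pole of order 1; residue 11/4.


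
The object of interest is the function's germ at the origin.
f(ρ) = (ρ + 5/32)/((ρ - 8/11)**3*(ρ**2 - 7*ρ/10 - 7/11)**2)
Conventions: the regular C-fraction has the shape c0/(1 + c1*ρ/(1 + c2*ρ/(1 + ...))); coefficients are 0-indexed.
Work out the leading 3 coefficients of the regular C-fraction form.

The regular C-fraction coefficients are [-805255/802816, -333/40, 178991/31080].

Taylor coefficients (expand at 0): a_0 = -805255/802816, a_1 = -53629983/6422528, a_2 = -3853145175/179830784.
c0 = a_0 = -805255/802816. Peel one level at a time: if S = 1 + c*ρ/S' with S'(0) = 1, then c is the ρ-coefficient of S and S' = c*ρ/(S - 1).
S_1 = c0/f = 1 + (-333/40)*ρ + (536973/11200)*ρ^2 + ...; c1 = -333/40.
S_2 = c1*ρ/(S_1 - 1) = 1 + (178991/31080)*ρ + ...; c2 = 178991/31080.


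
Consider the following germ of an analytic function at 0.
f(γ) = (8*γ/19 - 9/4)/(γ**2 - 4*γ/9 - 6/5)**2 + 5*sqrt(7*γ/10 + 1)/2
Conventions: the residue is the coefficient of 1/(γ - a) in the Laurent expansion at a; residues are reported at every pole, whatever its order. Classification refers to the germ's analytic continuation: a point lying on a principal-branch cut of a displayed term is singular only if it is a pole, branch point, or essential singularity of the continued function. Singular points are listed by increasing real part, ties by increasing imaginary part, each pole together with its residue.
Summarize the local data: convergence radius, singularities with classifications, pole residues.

Radius of convergence at 0: -2/9 + (1/45)*sqrt(2530).
At -10/7: an algebraic (square-root) branch point.
At 2/9 - (1/45)*sqrt(2530): a pole of order 2; residue -(597375/77834944)*sqrt(2530).
At 2/9 + (1/45)*sqrt(2530): a pole of order 2; residue (597375/77834944)*sqrt(2530).

Denominator factor (γ**2 - 4*γ/9 - 6/5)^2: discriminant 2024/405, real irrational roots 2/9 + (1/45)*sqrt(2530) and 2/9 - (1/45)*sqrt(2530); poles of order 2, moduli 2/9 + (1/45)*sqrt(2530) and -2/9 + (1/45)*sqrt(2530).
Branch term (5/2)*sqrt(1 - γ/(-10/7)): its argument vanishes at γ = -10/7, a square-root branch point, modulus 10/7.
The radius of convergence is the smallest modulus among the singular points: -2/9 + (1/45)*sqrt(2530).
The branch term is analytic at 2/9 - (1/45)*sqrt(2530) and contributes nothing to the residue; only the rational part matters.
The factor γ**2 - 4*γ/9 - 6/5 splits as (γ - a)(γ - a') with a = 2/9 - (1/45)*sqrt(2530), a' = 2/9 + (1/45)*sqrt(2530). At the order-2 pole a set g(γ) = (γ - a)^2*(rational part) = [8*γ/19 - 9/4] / (γ - a')^2.
Order-2 pole: residue = g'(a); g'(2/9 - (1/45)*sqrt(2530)) = -(597375/77834944)*sqrt(2530), so the residue is -(597375/77834944)*sqrt(2530).
The branch term is analytic at 2/9 + (1/45)*sqrt(2530) and contributes nothing to the residue; only the rational part matters.
The factor γ**2 - 4*γ/9 - 6/5 splits as (γ - a)(γ - a') with a = 2/9 + (1/45)*sqrt(2530), a' = 2/9 - (1/45)*sqrt(2530). At the order-2 pole a set g(γ) = (γ - a)^2*(rational part) = [8*γ/19 - 9/4] / (γ - a')^2.
Order-2 pole: residue = g'(a); g'(2/9 + (1/45)*sqrt(2530)) = (597375/77834944)*sqrt(2530), so the residue is (597375/77834944)*sqrt(2530).
List the singular points by increasing real part (a conjugate pair: the negative imaginary part first).


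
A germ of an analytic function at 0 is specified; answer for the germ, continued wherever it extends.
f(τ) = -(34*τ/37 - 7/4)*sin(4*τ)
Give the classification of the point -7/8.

There is no denominator, hence no pole anywhere.
The factor -sin(4*τ) is entire.
So the germ continues analytically to -7/8.

The point is a regular point.


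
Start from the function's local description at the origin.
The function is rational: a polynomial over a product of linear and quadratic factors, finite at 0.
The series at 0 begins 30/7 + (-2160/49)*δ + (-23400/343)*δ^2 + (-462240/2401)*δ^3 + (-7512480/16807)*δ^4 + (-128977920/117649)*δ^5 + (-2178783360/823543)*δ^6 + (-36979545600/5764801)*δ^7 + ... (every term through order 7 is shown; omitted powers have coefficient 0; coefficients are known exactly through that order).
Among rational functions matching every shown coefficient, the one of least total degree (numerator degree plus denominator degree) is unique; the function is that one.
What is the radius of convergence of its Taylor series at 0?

The radius of convergence is -1/2 + (1/6)*sqrt(30).

No rational of total degree below 3 reproduces all 8 coefficients; solving the [1/2] Pade equations on them gives f(δ) = (30*δ - 5/2)/(δ**2 + δ - 7/12), whose expansion matches every shown term.
Denominator factor (δ**2 + δ - 7/12): discriminant 10/3, real irrational roots -1/2 + (1/6)*sqrt(30) and -1/2 - (1/6)*sqrt(30); poles of order 1, moduli -1/2 + (1/6)*sqrt(30) and 1/2 + (1/6)*sqrt(30).
The radius of convergence is the smallest modulus among the singular points: -1/2 + (1/6)*sqrt(30).


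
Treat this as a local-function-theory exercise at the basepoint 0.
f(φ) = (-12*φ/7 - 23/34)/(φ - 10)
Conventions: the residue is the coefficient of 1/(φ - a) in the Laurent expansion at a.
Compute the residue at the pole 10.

The residue is -4241/238.

At the order-1 pole 10 set g(φ) = (φ - (10))*f(φ) = -12*φ/7 - 23/34.
Simple pole: residue = g(a) at a = 10, which is -4241/238.


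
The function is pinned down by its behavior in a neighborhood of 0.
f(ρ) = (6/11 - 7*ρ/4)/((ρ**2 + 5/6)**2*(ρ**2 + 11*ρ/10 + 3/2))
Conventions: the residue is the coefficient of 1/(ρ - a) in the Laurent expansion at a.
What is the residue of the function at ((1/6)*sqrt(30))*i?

The residue is (-753129/1367645) - ((7586163/60176380)*sqrt(30))*i.


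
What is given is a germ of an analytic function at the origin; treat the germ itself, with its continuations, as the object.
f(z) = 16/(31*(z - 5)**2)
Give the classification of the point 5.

The point is a pole of order 2.

The denominator factor z - 5 vanishes at 5 and appears to the power 2; the numerator there equals 16/31, nonzero, and no other factor vanishes.
Hence a pole whose order is the multiplicity, 2.


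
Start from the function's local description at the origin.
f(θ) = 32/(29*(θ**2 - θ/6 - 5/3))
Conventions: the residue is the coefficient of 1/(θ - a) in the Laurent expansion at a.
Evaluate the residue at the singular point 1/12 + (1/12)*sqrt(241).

The residue is (192/6989)*sqrt(241).

The factor θ**2 - θ/6 - 5/3 splits as (θ - a)(θ - a') with a = 1/12 + (1/12)*sqrt(241), a' = 1/12 - (1/12)*sqrt(241). At the order-1 pole a set g(θ) = (θ - a)*f(θ) = [32/29] / (θ - a').
Simple pole: residue = g(a) at a = 1/12 + (1/12)*sqrt(241), which is (192/6989)*sqrt(241).


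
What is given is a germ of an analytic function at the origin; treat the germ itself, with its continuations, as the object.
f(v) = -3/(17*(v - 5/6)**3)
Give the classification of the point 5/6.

The point is a pole of order 3.

The denominator factor v - 5/6 vanishes at 5/6 and appears to the power 3; the numerator there equals -3/17, nonzero, and no other factor vanishes.
Hence a pole whose order is the multiplicity, 3.


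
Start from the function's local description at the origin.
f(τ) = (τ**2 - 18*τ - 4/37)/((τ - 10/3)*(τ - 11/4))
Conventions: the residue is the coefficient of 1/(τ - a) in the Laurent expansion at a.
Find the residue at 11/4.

At the order-1 pole 11/4 set g(τ) = (τ - (11/4))*f(τ) = (τ**2 - 18*τ - 4/37)/(τ - 10/3).
Simple pole: residue = g(a) at a = 11/4, which is 74673/1036.

The residue is 74673/1036.
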